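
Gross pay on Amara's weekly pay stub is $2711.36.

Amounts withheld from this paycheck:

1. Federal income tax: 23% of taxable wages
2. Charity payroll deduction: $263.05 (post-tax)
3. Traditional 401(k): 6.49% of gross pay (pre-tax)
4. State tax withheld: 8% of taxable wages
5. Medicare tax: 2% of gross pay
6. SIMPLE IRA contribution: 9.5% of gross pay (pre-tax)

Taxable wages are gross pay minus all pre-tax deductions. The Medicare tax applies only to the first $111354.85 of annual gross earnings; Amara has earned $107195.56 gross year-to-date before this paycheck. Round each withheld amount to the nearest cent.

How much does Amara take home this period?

Traditional 401(k): $2711.36 × 0.0649 = $175.97
SIMPLE IRA contribution: $2711.36 × 0.095 = $257.58
Pre-tax total = $175.97 + $257.58 = $433.55
Taxable wages = $2711.36 − $433.55 = $2277.81
State tax withheld: $2277.81 × 0.08 = $182.22
Federal income tax: $2277.81 × 0.23 = $523.90
Medicare tax: cap not yet reached, full $2711.36 is subject → $2711.36 × 0.02 = $54.23
Charity payroll deduction: $263.05
Total deductions = $175.97 + $257.58 + $182.22 + $523.90 + $54.23 + $263.05 = $1456.95
Net pay = $2711.36 − $1456.95 = $1254.41

$1254.41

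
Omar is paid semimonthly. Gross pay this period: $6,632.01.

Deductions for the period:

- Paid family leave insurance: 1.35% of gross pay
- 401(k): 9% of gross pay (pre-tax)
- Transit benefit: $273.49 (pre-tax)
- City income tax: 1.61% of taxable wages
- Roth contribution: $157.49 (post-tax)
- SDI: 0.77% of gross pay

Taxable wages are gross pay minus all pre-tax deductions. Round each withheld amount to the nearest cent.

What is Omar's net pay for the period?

$5,370.79

Transit benefit: $273.49
401(k): $6,632.01 × 0.09 = $596.88
Pre-tax total = $273.49 + $596.88 = $870.37
Taxable wages = $6,632.01 − $870.37 = $5,761.64
City income tax: $5,761.64 × 0.0161 = $92.76
SDI: $6,632.01 × 0.0077 = $51.07
Paid family leave insurance: $6,632.01 × 0.0135 = $89.53
Roth contribution: $157.49
Total deductions = $273.49 + $596.88 + $92.76 + $51.07 + $89.53 + $157.49 = $1,261.22
Net pay = $6,632.01 − $1,261.22 = $5,370.79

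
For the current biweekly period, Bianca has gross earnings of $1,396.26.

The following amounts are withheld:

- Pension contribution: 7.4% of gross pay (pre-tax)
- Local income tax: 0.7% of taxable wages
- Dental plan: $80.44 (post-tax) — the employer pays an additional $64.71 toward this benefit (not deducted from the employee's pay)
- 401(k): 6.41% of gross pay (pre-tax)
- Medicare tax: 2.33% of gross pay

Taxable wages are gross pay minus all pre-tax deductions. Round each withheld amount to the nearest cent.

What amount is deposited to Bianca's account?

$1,082.05

Pension contribution: $1,396.26 × 0.074 = $103.32
401(k): $1,396.26 × 0.0641 = $89.50
Pre-tax total = $103.32 + $89.50 = $192.82
Taxable wages = $1,396.26 − $192.82 = $1,203.44
Local income tax: $1,203.44 × 0.007 = $8.42
Medicare tax: $1,396.26 × 0.0233 = $32.53
Dental plan: $80.44
(Employer's $64.71 toward dental plan is not withheld from the employee.)
Total deductions = $103.32 + $89.50 + $8.42 + $32.53 + $80.44 = $314.21
Net pay = $1,396.26 − $314.21 = $1,082.05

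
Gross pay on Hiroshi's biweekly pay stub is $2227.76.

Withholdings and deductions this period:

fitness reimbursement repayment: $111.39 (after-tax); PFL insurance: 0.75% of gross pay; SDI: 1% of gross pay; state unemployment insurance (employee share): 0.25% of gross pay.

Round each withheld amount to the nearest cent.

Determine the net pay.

$2071.81

SDI: $2227.76 × 0.01 = $22.28
State unemployment insurance (employee share): $2227.76 × 0.0025 = $5.57
PFL insurance: $2227.76 × 0.0075 = $16.71
Fitness reimbursement repayment: $111.39
Total deductions = $22.28 + $5.57 + $16.71 + $111.39 = $155.95
Net pay = $2227.76 − $155.95 = $2071.81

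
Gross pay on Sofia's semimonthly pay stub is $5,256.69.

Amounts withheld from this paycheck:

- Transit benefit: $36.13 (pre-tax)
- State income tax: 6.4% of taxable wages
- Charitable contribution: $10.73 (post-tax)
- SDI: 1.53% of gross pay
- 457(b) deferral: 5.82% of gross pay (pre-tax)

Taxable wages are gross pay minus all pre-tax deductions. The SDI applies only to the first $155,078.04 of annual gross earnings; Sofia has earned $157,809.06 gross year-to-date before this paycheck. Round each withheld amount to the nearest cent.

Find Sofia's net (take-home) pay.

Transit benefit: $36.13
457(b) deferral: $5,256.69 × 0.0582 = $305.94
Pre-tax total = $36.13 + $305.94 = $342.07
Taxable wages = $5,256.69 − $342.07 = $4,914.62
State income tax: $4,914.62 × 0.064 = $314.54
SDI: annual cap $155,078.04 already reached (YTD $157,809.06), so $0.00
Charitable contribution: $10.73
Total deductions = $36.13 + $305.94 + $314.54 + $0.00 + $10.73 = $667.34
Net pay = $5,256.69 − $667.34 = $4,589.35

$4,589.35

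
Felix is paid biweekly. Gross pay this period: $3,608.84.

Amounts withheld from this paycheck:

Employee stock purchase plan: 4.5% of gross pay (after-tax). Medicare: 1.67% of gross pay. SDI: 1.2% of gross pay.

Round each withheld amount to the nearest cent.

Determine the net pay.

SDI: $3,608.84 × 0.012 = $43.31
Medicare: $3,608.84 × 0.0167 = $60.27
Employee stock purchase plan: $3,608.84 × 0.045 = $162.40
Total deductions = $43.31 + $60.27 + $162.40 = $265.98
Net pay = $3,608.84 − $265.98 = $3,342.86

$3,342.86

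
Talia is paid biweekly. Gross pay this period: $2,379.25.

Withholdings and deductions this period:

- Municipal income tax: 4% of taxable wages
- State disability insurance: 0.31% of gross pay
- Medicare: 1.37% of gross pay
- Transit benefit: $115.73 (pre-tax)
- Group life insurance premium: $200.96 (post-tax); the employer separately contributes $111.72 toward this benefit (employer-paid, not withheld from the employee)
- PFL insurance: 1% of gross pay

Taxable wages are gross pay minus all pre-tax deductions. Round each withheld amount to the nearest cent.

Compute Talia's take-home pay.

Transit benefit: $115.73
Taxable wages = $2,379.25 − $115.73 = $2,263.52
Municipal income tax: $2,263.52 × 0.04 = $90.54
State disability insurance: $2,379.25 × 0.0031 = $7.38
Medicare: $2,379.25 × 0.0137 = $32.60
PFL insurance: $2,379.25 × 0.01 = $23.79
Group life insurance premium: $200.96
(Employer's $111.72 toward group life insurance premium is not withheld from the employee.)
Total deductions = $115.73 + $90.54 + $7.38 + $32.60 + $23.79 + $200.96 = $471.00
Net pay = $2,379.25 − $471.00 = $1,908.25

$1,908.25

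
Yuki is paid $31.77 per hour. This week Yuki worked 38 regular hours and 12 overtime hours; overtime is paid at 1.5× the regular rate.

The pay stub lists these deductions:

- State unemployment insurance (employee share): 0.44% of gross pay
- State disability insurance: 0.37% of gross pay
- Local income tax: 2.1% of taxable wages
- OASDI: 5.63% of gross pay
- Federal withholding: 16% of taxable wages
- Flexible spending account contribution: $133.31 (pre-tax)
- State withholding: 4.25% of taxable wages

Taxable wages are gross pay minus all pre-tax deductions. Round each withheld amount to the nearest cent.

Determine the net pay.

Regular pay: 38 × $31.77 = $1,207.26
Overtime pay: 12 × $31.77 × 1.5 = $571.86
Gross pay = $1,207.26 + $571.86 = $1,779.12
Flexible spending account contribution: $133.31
Taxable wages = $1,779.12 − $133.31 = $1,645.81
Local income tax: $1,645.81 × 0.021 = $34.56
Federal withholding: $1,645.81 × 0.16 = $263.33
State withholding: $1,645.81 × 0.0425 = $69.95
State unemployment insurance (employee share): $1,779.12 × 0.0044 = $7.83
State disability insurance: $1,779.12 × 0.0037 = $6.58
OASDI: $1,779.12 × 0.0563 = $100.16
Total deductions = $133.31 + $34.56 + $263.33 + $69.95 + $7.83 + $6.58 + $100.16 = $615.72
Net pay = $1,779.12 − $615.72 = $1,163.40

$1,163.40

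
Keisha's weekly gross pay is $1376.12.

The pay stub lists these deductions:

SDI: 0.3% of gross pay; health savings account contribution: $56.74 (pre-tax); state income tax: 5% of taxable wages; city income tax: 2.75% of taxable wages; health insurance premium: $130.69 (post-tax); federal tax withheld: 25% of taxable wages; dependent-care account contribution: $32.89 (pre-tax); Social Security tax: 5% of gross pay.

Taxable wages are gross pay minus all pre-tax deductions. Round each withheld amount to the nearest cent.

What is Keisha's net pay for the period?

$661.54

Dependent-care account contribution: $32.89
Health savings account contribution: $56.74
Pre-tax total = $32.89 + $56.74 = $89.63
Taxable wages = $1376.12 − $89.63 = $1286.49
City income tax: $1286.49 × 0.0275 = $35.38
State income tax: $1286.49 × 0.05 = $64.32
Federal tax withheld: $1286.49 × 0.25 = $321.62
SDI: $1376.12 × 0.003 = $4.13
Social Security tax: $1376.12 × 0.05 = $68.81
Health insurance premium: $130.69
Total deductions = $32.89 + $56.74 + $35.38 + $64.32 + $321.62 + $4.13 + $68.81 + $130.69 = $714.58
Net pay = $1376.12 − $714.58 = $661.54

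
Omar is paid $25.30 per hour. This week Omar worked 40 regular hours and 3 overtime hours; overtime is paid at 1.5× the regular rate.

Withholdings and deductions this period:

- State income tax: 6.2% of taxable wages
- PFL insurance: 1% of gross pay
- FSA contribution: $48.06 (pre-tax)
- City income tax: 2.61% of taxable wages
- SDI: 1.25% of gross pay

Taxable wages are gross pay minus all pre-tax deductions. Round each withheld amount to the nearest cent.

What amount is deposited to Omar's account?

Regular pay: 40 × $25.30 = $1,012.00
Overtime pay: 3 × $25.30 × 1.5 = $113.85
Gross pay = $1,012.00 + $113.85 = $1,125.85
FSA contribution: $48.06
Taxable wages = $1,125.85 − $48.06 = $1,077.79
City income tax: $1,077.79 × 0.0261 = $28.13
State income tax: $1,077.79 × 0.062 = $66.82
PFL insurance: $1,125.85 × 0.01 = $11.26
SDI: $1,125.85 × 0.0125 = $14.07
Total deductions = $48.06 + $28.13 + $66.82 + $11.26 + $14.07 = $168.34
Net pay = $1,125.85 − $168.34 = $957.51

$957.51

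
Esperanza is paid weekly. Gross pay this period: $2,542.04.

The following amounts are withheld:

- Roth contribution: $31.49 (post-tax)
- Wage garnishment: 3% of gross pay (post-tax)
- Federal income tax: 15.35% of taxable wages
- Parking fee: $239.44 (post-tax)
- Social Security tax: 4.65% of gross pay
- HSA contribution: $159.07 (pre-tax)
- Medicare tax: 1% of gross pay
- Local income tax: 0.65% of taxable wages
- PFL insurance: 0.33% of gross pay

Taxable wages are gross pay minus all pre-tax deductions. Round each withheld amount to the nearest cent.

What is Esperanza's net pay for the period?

HSA contribution: $159.07
Taxable wages = $2,542.04 − $159.07 = $2,382.97
Local income tax: $2,382.97 × 0.0065 = $15.49
Federal income tax: $2,382.97 × 0.1535 = $365.79
Social Security tax: $2,542.04 × 0.0465 = $118.20
PFL insurance: $2,542.04 × 0.0033 = $8.39
Medicare tax: $2,542.04 × 0.01 = $25.42
Roth contribution: $31.49
Parking fee: $239.44
Wage garnishment: $2,542.04 × 0.03 = $76.26
Total deductions = $159.07 + $15.49 + $365.79 + $118.20 + $8.39 + $25.42 + $31.49 + $239.44 + $76.26 = $1,039.55
Net pay = $2,542.04 − $1,039.55 = $1,502.49

$1,502.49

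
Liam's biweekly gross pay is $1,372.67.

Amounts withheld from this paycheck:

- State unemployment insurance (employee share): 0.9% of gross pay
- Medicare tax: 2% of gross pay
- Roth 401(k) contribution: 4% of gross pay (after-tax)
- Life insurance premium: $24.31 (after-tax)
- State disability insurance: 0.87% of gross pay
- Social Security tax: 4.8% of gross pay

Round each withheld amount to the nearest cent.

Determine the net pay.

$1,175.82

Social Security tax: $1,372.67 × 0.048 = $65.89
Medicare tax: $1,372.67 × 0.02 = $27.45
State disability insurance: $1,372.67 × 0.0087 = $11.94
State unemployment insurance (employee share): $1,372.67 × 0.009 = $12.35
Roth 401(k) contribution: $1,372.67 × 0.04 = $54.91
Life insurance premium: $24.31
Total deductions = $65.89 + $27.45 + $11.94 + $12.35 + $54.91 + $24.31 = $196.85
Net pay = $1,372.67 − $196.85 = $1,175.82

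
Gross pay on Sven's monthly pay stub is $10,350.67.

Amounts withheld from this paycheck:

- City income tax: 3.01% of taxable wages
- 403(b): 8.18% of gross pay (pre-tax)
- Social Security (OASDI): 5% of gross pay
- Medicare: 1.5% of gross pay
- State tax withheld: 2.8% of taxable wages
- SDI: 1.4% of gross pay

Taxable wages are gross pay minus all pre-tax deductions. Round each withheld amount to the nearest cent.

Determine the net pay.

$8,134.11

403(b): $10,350.67 × 0.0818 = $846.68
Taxable wages = $10,350.67 − $846.68 = $9,503.99
State tax withheld: $9,503.99 × 0.028 = $266.11
City income tax: $9,503.99 × 0.0301 = $286.07
SDI: $10,350.67 × 0.014 = $144.91
Medicare: $10,350.67 × 0.015 = $155.26
Social Security (OASDI): $10,350.67 × 0.05 = $517.53
Total deductions = $846.68 + $266.11 + $286.07 + $144.91 + $155.26 + $517.53 = $2,216.56
Net pay = $10,350.67 − $2,216.56 = $8,134.11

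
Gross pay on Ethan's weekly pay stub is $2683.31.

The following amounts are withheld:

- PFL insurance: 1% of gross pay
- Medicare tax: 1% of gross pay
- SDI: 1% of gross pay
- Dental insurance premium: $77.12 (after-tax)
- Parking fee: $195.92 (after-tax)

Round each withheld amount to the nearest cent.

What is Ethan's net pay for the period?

Medicare tax: $2683.31 × 0.01 = $26.83
SDI: $2683.31 × 0.01 = $26.83
PFL insurance: $2683.31 × 0.01 = $26.83
Dental insurance premium: $77.12
Parking fee: $195.92
Total deductions = $26.83 + $26.83 + $26.83 + $77.12 + $195.92 = $353.53
Net pay = $2683.31 − $353.53 = $2329.78

$2329.78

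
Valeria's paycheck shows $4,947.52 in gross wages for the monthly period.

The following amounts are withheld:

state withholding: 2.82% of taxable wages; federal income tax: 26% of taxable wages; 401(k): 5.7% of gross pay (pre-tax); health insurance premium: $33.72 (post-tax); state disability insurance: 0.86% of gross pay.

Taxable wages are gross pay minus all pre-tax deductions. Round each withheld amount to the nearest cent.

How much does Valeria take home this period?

$3,244.64

401(k): $4,947.52 × 0.057 = $282.01
Taxable wages = $4,947.52 − $282.01 = $4,665.51
State withholding: $4,665.51 × 0.0282 = $131.57
Federal income tax: $4,665.51 × 0.26 = $1,213.03
State disability insurance: $4,947.52 × 0.0086 = $42.55
Health insurance premium: $33.72
Total deductions = $282.01 + $131.57 + $1,213.03 + $42.55 + $33.72 = $1,702.88
Net pay = $4,947.52 − $1,702.88 = $3,244.64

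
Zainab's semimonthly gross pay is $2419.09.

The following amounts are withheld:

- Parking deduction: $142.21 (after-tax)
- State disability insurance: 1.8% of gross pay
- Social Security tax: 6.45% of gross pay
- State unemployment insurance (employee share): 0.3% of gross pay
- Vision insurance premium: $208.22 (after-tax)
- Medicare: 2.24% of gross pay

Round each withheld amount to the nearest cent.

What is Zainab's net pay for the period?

$1807.64

State unemployment insurance (employee share): $2419.09 × 0.003 = $7.26
Social Security tax: $2419.09 × 0.0645 = $156.03
State disability insurance: $2419.09 × 0.018 = $43.54
Medicare: $2419.09 × 0.0224 = $54.19
Vision insurance premium: $208.22
Parking deduction: $142.21
Total deductions = $7.26 + $156.03 + $43.54 + $54.19 + $208.22 + $142.21 = $611.45
Net pay = $2419.09 − $611.45 = $1807.64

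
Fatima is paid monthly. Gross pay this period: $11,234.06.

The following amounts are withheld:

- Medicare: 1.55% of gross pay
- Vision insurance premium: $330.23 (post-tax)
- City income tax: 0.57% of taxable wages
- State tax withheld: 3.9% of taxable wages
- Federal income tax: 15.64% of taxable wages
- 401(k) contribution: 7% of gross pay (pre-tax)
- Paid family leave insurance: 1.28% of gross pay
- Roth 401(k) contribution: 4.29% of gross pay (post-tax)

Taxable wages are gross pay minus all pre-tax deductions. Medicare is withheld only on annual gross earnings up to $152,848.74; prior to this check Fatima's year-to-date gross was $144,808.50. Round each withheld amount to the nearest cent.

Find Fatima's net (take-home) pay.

401(k) contribution: $11,234.06 × 0.07 = $786.38
Taxable wages = $11,234.06 − $786.38 = $10,447.68
State tax withheld: $10,447.68 × 0.039 = $407.46
Federal income tax: $10,447.68 × 0.1564 = $1,634.02
City income tax: $10,447.68 × 0.0057 = $59.55
Medicare: only $152,848.74 − $144,808.50 = $8,040.24 of this check is subject → $8,040.24 × 0.0155 = $124.62
Paid family leave insurance: $11,234.06 × 0.0128 = $143.80
Roth 401(k) contribution: $11,234.06 × 0.0429 = $481.94
Vision insurance premium: $330.23
Total deductions = $786.38 + $407.46 + $1,634.02 + $59.55 + $124.62 + $143.80 + $481.94 + $330.23 = $3,968.00
Net pay = $11,234.06 − $3,968.00 = $7,266.06

$7,266.06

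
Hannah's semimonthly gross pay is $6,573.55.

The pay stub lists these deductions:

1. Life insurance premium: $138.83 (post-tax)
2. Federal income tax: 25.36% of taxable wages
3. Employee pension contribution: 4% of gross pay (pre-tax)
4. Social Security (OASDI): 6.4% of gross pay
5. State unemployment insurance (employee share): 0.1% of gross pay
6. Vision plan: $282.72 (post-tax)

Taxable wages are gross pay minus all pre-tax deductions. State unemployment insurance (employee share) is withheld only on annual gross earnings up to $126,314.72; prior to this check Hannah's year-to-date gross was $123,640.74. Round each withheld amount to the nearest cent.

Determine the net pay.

$3,865.31

Employee pension contribution: $6,573.55 × 0.04 = $262.94
Taxable wages = $6,573.55 − $262.94 = $6,310.61
Federal income tax: $6,310.61 × 0.2536 = $1,600.37
State unemployment insurance (employee share): only $126,314.72 − $123,640.74 = $2,673.98 of this check is subject → $2,673.98 × 0.001 = $2.67
Social Security (OASDI): $6,573.55 × 0.064 = $420.71
Vision plan: $282.72
Life insurance premium: $138.83
Total deductions = $262.94 + $1,600.37 + $2.67 + $420.71 + $282.72 + $138.83 = $2,708.24
Net pay = $6,573.55 − $2,708.24 = $3,865.31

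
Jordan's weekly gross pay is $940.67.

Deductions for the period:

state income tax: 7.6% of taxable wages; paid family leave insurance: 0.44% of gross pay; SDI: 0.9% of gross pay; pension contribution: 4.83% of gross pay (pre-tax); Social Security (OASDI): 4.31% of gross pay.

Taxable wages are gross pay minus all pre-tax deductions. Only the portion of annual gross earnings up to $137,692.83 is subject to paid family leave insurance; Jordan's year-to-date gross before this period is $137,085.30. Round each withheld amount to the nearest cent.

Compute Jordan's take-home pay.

Pension contribution: $940.67 × 0.0483 = $45.43
Taxable wages = $940.67 − $45.43 = $895.24
State income tax: $895.24 × 0.076 = $68.04
Paid family leave insurance: only $137,692.83 − $137,085.30 = $607.53 of this check is subject → $607.53 × 0.0044 = $2.67
SDI: $940.67 × 0.009 = $8.47
Social Security (OASDI): $940.67 × 0.0431 = $40.54
Total deductions = $45.43 + $68.04 + $2.67 + $8.47 + $40.54 = $165.15
Net pay = $940.67 − $165.15 = $775.52

$775.52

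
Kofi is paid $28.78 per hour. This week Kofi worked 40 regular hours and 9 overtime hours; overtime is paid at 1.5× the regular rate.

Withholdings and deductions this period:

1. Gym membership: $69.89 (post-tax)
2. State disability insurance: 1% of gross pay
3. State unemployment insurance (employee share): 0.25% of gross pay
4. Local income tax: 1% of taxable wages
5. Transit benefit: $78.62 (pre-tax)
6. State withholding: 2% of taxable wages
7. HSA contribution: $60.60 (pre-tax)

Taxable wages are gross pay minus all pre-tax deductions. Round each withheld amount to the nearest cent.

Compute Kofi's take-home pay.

$1269.35

Regular pay: 40 × $28.78 = $1151.20
Overtime pay: 9 × $28.78 × 1.5 = $388.53
Gross pay = $1151.20 + $388.53 = $1539.73
HSA contribution: $60.60
Transit benefit: $78.62
Pre-tax total = $60.60 + $78.62 = $139.22
Taxable wages = $1539.73 − $139.22 = $1400.51
Local income tax: $1400.51 × 0.01 = $14.01
State withholding: $1400.51 × 0.02 = $28.01
State disability insurance: $1539.73 × 0.01 = $15.40
State unemployment insurance (employee share): $1539.73 × 0.0025 = $3.85
Gym membership: $69.89
Total deductions = $60.60 + $78.62 + $14.01 + $28.01 + $15.40 + $3.85 + $69.89 = $270.38
Net pay = $1539.73 − $270.38 = $1269.35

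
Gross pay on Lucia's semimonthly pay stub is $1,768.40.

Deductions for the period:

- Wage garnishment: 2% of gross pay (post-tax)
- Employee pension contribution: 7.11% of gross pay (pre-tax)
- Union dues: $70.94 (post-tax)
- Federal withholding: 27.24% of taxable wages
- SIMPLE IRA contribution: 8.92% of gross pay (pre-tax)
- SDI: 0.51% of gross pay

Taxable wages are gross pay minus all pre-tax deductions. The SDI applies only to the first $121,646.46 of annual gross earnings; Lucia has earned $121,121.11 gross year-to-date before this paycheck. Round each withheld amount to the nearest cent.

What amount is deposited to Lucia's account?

SIMPLE IRA contribution: $1,768.40 × 0.0892 = $157.74
Employee pension contribution: $1,768.40 × 0.0711 = $125.73
Pre-tax total = $157.74 + $125.73 = $283.47
Taxable wages = $1,768.40 − $283.47 = $1,484.93
Federal withholding: $1,484.93 × 0.2724 = $404.49
SDI: only $121,646.46 − $121,121.11 = $525.35 of this check is subject → $525.35 × 0.0051 = $2.68
Union dues: $70.94
Wage garnishment: $1,768.40 × 0.02 = $35.37
Total deductions = $157.74 + $125.73 + $404.49 + $2.68 + $70.94 + $35.37 = $796.95
Net pay = $1,768.40 − $796.95 = $971.45

$971.45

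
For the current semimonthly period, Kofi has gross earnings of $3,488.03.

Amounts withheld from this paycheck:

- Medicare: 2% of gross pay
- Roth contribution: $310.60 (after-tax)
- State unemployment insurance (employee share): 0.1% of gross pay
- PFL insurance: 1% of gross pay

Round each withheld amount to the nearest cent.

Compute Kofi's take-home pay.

$3,069.30

State unemployment insurance (employee share): $3,488.03 × 0.001 = $3.49
PFL insurance: $3,488.03 × 0.01 = $34.88
Medicare: $3,488.03 × 0.02 = $69.76
Roth contribution: $310.60
Total deductions = $3.49 + $34.88 + $69.76 + $310.60 = $418.73
Net pay = $3,488.03 − $418.73 = $3,069.30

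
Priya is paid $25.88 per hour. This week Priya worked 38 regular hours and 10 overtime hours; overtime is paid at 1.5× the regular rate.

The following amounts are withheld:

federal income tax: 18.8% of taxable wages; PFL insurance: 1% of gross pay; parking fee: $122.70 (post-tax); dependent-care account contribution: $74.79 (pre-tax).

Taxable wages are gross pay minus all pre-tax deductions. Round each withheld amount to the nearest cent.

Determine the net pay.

Regular pay: 38 × $25.88 = $983.44
Overtime pay: 10 × $25.88 × 1.5 = $388.20
Gross pay = $983.44 + $388.20 = $1,371.64
Dependent-care account contribution: $74.79
Taxable wages = $1,371.64 − $74.79 = $1,296.85
Federal income tax: $1,296.85 × 0.188 = $243.81
PFL insurance: $1,371.64 × 0.01 = $13.72
Parking fee: $122.70
Total deductions = $74.79 + $243.81 + $13.72 + $122.70 = $455.02
Net pay = $1,371.64 − $455.02 = $916.62

$916.62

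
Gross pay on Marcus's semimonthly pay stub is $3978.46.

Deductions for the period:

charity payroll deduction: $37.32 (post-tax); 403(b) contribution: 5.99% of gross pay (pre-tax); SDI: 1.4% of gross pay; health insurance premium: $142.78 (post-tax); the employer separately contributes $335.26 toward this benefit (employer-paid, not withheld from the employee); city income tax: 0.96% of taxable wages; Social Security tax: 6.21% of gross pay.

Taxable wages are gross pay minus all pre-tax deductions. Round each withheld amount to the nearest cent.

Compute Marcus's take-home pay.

$3221.38

403(b) contribution: $3978.46 × 0.0599 = $238.31
Taxable wages = $3978.46 − $238.31 = $3740.15
City income tax: $3740.15 × 0.0096 = $35.91
Social Security tax: $3978.46 × 0.0621 = $247.06
SDI: $3978.46 × 0.014 = $55.70
Charity payroll deduction: $37.32
Health insurance premium: $142.78
(Employer's $335.26 toward health insurance premium is not withheld from the employee.)
Total deductions = $238.31 + $35.91 + $247.06 + $55.70 + $37.32 + $142.78 = $757.08
Net pay = $3978.46 − $757.08 = $3221.38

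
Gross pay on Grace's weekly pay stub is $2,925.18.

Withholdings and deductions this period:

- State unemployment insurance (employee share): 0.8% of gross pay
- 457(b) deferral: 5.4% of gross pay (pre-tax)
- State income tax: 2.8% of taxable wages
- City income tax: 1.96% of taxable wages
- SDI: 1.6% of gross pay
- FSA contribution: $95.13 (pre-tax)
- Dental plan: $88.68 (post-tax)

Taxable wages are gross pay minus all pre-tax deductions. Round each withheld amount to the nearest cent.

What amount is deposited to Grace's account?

$2,386.02

FSA contribution: $95.13
457(b) deferral: $2,925.18 × 0.054 = $157.96
Pre-tax total = $95.13 + $157.96 = $253.09
Taxable wages = $2,925.18 − $253.09 = $2,672.09
City income tax: $2,672.09 × 0.0196 = $52.37
State income tax: $2,672.09 × 0.028 = $74.82
SDI: $2,925.18 × 0.016 = $46.80
State unemployment insurance (employee share): $2,925.18 × 0.008 = $23.40
Dental plan: $88.68
Total deductions = $95.13 + $157.96 + $52.37 + $74.82 + $46.80 + $23.40 + $88.68 = $539.16
Net pay = $2,925.18 − $539.16 = $2,386.02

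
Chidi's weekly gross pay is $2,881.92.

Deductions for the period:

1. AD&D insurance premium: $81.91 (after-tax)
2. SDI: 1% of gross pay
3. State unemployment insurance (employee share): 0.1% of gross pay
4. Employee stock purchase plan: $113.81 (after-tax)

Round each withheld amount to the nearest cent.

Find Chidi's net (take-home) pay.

$2,654.50

State unemployment insurance (employee share): $2,881.92 × 0.001 = $2.88
SDI: $2,881.92 × 0.01 = $28.82
Employee stock purchase plan: $113.81
AD&D insurance premium: $81.91
Total deductions = $2.88 + $28.82 + $113.81 + $81.91 = $227.42
Net pay = $2,881.92 − $227.42 = $2,654.50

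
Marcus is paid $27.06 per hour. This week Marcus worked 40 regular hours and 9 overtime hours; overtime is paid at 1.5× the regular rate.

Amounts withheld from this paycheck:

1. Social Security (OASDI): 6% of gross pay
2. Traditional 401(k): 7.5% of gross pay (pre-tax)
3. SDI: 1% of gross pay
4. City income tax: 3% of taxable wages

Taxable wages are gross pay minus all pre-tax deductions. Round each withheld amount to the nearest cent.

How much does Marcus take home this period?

Regular pay: 40 × $27.06 = $1,082.40
Overtime pay: 9 × $27.06 × 1.5 = $365.31
Gross pay = $1,082.40 + $365.31 = $1,447.71
Traditional 401(k): $1,447.71 × 0.075 = $108.58
Taxable wages = $1,447.71 − $108.58 = $1,339.13
City income tax: $1,339.13 × 0.03 = $40.17
Social Security (OASDI): $1,447.71 × 0.06 = $86.86
SDI: $1,447.71 × 0.01 = $14.48
Total deductions = $108.58 + $40.17 + $86.86 + $14.48 = $250.09
Net pay = $1,447.71 − $250.09 = $1,197.62

$1,197.62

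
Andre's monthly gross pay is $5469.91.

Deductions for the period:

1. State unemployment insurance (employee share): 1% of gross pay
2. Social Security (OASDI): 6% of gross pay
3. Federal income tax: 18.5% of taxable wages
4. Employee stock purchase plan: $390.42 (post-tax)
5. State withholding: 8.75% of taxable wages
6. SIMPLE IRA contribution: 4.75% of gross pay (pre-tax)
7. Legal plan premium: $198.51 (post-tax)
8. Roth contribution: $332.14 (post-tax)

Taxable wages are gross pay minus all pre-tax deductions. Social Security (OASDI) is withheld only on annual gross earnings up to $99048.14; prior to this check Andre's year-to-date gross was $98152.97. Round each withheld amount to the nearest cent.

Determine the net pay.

$2760.86

SIMPLE IRA contribution: $5469.91 × 0.0475 = $259.82
Taxable wages = $5469.91 − $259.82 = $5210.09
State withholding: $5210.09 × 0.0875 = $455.88
Federal income tax: $5210.09 × 0.185 = $963.87
Social Security (OASDI): only $99048.14 − $98152.97 = $895.17 of this check is subject → $895.17 × 0.06 = $53.71
State unemployment insurance (employee share): $5469.91 × 0.01 = $54.70
Roth contribution: $332.14
Legal plan premium: $198.51
Employee stock purchase plan: $390.42
Total deductions = $259.82 + $455.88 + $963.87 + $53.71 + $54.70 + $332.14 + $198.51 + $390.42 = $2709.05
Net pay = $5469.91 − $2709.05 = $2760.86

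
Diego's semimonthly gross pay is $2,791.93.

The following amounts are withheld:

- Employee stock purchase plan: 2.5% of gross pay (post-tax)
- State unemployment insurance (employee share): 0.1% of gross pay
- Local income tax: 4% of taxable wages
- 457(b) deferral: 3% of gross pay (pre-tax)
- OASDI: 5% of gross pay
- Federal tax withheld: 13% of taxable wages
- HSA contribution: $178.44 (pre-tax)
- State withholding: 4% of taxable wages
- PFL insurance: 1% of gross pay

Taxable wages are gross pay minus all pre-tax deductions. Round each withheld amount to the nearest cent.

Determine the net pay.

HSA contribution: $178.44
457(b) deferral: $2,791.93 × 0.03 = $83.76
Pre-tax total = $178.44 + $83.76 = $262.20
Taxable wages = $2,791.93 − $262.20 = $2,529.73
Federal tax withheld: $2,529.73 × 0.13 = $328.86
State withholding: $2,529.73 × 0.04 = $101.19
Local income tax: $2,529.73 × 0.04 = $101.19
OASDI: $2,791.93 × 0.05 = $139.60
PFL insurance: $2,791.93 × 0.01 = $27.92
State unemployment insurance (employee share): $2,791.93 × 0.001 = $2.79
Employee stock purchase plan: $2,791.93 × 0.025 = $69.80
Total deductions = $178.44 + $83.76 + $328.86 + $101.19 + $101.19 + $139.60 + $27.92 + $2.79 + $69.80 = $1,033.55
Net pay = $2,791.93 − $1,033.55 = $1,758.38

$1,758.38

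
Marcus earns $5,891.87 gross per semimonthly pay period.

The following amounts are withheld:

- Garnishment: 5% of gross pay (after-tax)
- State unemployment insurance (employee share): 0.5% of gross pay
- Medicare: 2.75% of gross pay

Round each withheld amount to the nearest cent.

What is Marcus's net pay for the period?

State unemployment insurance (employee share): $5,891.87 × 0.005 = $29.46
Medicare: $5,891.87 × 0.0275 = $162.03
Garnishment: $5,891.87 × 0.05 = $294.59
Total deductions = $29.46 + $162.03 + $294.59 = $486.08
Net pay = $5,891.87 − $486.08 = $5,405.79

$5,405.79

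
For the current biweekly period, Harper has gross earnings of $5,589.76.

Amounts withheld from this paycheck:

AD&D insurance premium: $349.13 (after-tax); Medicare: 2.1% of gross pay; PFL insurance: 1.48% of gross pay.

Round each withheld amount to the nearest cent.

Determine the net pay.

$5,040.52

PFL insurance: $5,589.76 × 0.0148 = $82.73
Medicare: $5,589.76 × 0.021 = $117.38
AD&D insurance premium: $349.13
Total deductions = $82.73 + $117.38 + $349.13 = $549.24
Net pay = $5,589.76 − $549.24 = $5,040.52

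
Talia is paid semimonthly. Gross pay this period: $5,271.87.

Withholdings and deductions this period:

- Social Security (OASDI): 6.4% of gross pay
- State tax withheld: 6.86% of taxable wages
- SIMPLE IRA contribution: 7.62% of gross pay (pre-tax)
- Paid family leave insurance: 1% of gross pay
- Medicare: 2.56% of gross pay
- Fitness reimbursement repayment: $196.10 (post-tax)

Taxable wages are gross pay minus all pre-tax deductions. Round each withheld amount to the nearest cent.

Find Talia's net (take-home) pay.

$3,814.88

SIMPLE IRA contribution: $5,271.87 × 0.0762 = $401.72
Taxable wages = $5,271.87 − $401.72 = $4,870.15
State tax withheld: $4,870.15 × 0.0686 = $334.09
Paid family leave insurance: $5,271.87 × 0.01 = $52.72
Social Security (OASDI): $5,271.87 × 0.064 = $337.40
Medicare: $5,271.87 × 0.0256 = $134.96
Fitness reimbursement repayment: $196.10
Total deductions = $401.72 + $334.09 + $52.72 + $337.40 + $134.96 + $196.10 = $1,456.99
Net pay = $5,271.87 − $1,456.99 = $3,814.88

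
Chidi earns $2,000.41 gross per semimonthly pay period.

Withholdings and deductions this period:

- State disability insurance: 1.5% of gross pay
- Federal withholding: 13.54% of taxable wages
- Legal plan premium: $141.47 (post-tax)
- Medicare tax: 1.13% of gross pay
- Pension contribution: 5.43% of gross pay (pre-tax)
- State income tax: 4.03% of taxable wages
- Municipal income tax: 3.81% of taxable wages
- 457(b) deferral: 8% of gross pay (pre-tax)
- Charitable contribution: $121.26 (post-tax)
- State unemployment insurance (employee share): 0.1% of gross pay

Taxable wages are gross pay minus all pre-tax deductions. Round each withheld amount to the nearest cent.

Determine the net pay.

$1,044.17

457(b) deferral: $2,000.41 × 0.08 = $160.03
Pension contribution: $2,000.41 × 0.0543 = $108.62
Pre-tax total = $160.03 + $108.62 = $268.65
Taxable wages = $2,000.41 − $268.65 = $1,731.76
State income tax: $1,731.76 × 0.0403 = $69.79
Federal withholding: $1,731.76 × 0.1354 = $234.48
Municipal income tax: $1,731.76 × 0.0381 = $65.98
State unemployment insurance (employee share): $2,000.41 × 0.001 = $2.00
Medicare tax: $2,000.41 × 0.0113 = $22.60
State disability insurance: $2,000.41 × 0.015 = $30.01
Charitable contribution: $121.26
Legal plan premium: $141.47
Total deductions = $160.03 + $108.62 + $69.79 + $234.48 + $65.98 + $2.00 + $22.60 + $30.01 + $121.26 + $141.47 = $956.24
Net pay = $2,000.41 − $956.24 = $1,044.17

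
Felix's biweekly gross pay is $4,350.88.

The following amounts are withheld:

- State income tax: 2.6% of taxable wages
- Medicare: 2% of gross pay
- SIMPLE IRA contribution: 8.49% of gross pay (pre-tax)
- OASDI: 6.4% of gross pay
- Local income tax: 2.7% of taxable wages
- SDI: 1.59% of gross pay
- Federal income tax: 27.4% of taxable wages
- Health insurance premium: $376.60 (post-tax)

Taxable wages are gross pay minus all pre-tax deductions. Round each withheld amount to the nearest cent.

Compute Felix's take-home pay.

$1,868.28

SIMPLE IRA contribution: $4,350.88 × 0.0849 = $369.39
Taxable wages = $4,350.88 − $369.39 = $3,981.49
Federal income tax: $3,981.49 × 0.274 = $1,090.93
State income tax: $3,981.49 × 0.026 = $103.52
Local income tax: $3,981.49 × 0.027 = $107.50
SDI: $4,350.88 × 0.0159 = $69.18
Medicare: $4,350.88 × 0.02 = $87.02
OASDI: $4,350.88 × 0.064 = $278.46
Health insurance premium: $376.60
Total deductions = $369.39 + $1,090.93 + $103.52 + $107.50 + $69.18 + $87.02 + $278.46 + $376.60 = $2,482.60
Net pay = $4,350.88 − $2,482.60 = $1,868.28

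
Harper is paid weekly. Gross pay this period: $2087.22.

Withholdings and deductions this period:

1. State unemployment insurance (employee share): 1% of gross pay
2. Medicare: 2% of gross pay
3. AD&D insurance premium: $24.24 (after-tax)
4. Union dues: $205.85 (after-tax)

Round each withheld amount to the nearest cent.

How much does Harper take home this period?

$1794.52

State unemployment insurance (employee share): $2087.22 × 0.01 = $20.87
Medicare: $2087.22 × 0.02 = $41.74
Union dues: $205.85
AD&D insurance premium: $24.24
Total deductions = $20.87 + $41.74 + $205.85 + $24.24 = $292.70
Net pay = $2087.22 − $292.70 = $1794.52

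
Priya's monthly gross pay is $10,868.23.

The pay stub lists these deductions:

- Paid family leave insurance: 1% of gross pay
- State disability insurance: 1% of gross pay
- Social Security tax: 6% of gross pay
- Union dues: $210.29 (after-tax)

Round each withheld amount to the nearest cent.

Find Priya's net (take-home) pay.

$9,788.49

State disability insurance: $10,868.23 × 0.01 = $108.68
Social Security tax: $10,868.23 × 0.06 = $652.09
Paid family leave insurance: $10,868.23 × 0.01 = $108.68
Union dues: $210.29
Total deductions = $108.68 + $652.09 + $108.68 + $210.29 = $1,079.74
Net pay = $10,868.23 − $1,079.74 = $9,788.49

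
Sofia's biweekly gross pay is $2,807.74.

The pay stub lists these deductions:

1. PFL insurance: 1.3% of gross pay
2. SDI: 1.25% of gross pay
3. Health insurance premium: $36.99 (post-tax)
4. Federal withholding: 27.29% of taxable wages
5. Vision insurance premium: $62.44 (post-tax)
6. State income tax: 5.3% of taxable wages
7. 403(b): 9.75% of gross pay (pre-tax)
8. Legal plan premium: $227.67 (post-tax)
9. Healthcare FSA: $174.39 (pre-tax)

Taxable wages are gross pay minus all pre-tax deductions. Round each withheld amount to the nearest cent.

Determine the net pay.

$1,191.91

403(b): $2,807.74 × 0.0975 = $273.75
Healthcare FSA: $174.39
Pre-tax total = $273.75 + $174.39 = $448.14
Taxable wages = $2,807.74 − $448.14 = $2,359.60
Federal withholding: $2,359.60 × 0.2729 = $643.93
State income tax: $2,359.60 × 0.053 = $125.06
PFL insurance: $2,807.74 × 0.013 = $36.50
SDI: $2,807.74 × 0.0125 = $35.10
Legal plan premium: $227.67
Health insurance premium: $36.99
Vision insurance premium: $62.44
Total deductions = $273.75 + $174.39 + $643.93 + $125.06 + $36.50 + $35.10 + $227.67 + $36.99 + $62.44 = $1,615.83
Net pay = $2,807.74 − $1,615.83 = $1,191.91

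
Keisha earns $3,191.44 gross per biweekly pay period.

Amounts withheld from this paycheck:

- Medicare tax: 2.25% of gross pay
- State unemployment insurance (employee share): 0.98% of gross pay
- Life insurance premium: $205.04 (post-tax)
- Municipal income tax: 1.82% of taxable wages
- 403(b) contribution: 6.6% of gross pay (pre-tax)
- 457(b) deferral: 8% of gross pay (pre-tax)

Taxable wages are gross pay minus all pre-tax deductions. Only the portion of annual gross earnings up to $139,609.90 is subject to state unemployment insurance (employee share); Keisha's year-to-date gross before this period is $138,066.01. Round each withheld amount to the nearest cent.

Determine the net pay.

457(b) deferral: $3,191.44 × 0.08 = $255.32
403(b) contribution: $3,191.44 × 0.066 = $210.64
Pre-tax total = $255.32 + $210.64 = $465.96
Taxable wages = $3,191.44 − $465.96 = $2,725.48
Municipal income tax: $2,725.48 × 0.0182 = $49.60
Medicare tax: $3,191.44 × 0.0225 = $71.81
State unemployment insurance (employee share): only $139,609.90 − $138,066.01 = $1,543.89 of this check is subject → $1,543.89 × 0.0098 = $15.13
Life insurance premium: $205.04
Total deductions = $255.32 + $210.64 + $49.60 + $71.81 + $15.13 + $205.04 = $807.54
Net pay = $3,191.44 − $807.54 = $2,383.90

$2,383.90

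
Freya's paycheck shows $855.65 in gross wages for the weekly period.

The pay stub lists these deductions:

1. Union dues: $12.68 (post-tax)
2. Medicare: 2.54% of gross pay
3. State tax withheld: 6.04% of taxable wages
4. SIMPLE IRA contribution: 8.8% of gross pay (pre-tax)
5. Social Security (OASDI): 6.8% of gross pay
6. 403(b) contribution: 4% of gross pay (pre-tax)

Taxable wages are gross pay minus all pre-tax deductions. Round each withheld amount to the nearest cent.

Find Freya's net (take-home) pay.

403(b) contribution: $855.65 × 0.04 = $34.23
SIMPLE IRA contribution: $855.65 × 0.088 = $75.30
Pre-tax total = $34.23 + $75.30 = $109.53
Taxable wages = $855.65 − $109.53 = $746.12
State tax withheld: $746.12 × 0.0604 = $45.07
Social Security (OASDI): $855.65 × 0.068 = $58.18
Medicare: $855.65 × 0.0254 = $21.73
Union dues: $12.68
Total deductions = $34.23 + $75.30 + $45.07 + $58.18 + $21.73 + $12.68 = $247.19
Net pay = $855.65 − $247.19 = $608.46

$608.46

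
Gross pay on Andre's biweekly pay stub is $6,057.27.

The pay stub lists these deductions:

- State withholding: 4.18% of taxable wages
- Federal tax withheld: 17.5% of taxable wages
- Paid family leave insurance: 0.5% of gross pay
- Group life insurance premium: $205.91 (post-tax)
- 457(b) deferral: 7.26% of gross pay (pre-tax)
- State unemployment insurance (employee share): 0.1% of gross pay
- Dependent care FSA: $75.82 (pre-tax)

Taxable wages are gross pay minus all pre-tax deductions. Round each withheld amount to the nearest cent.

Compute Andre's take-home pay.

Dependent care FSA: $75.82
457(b) deferral: $6,057.27 × 0.0726 = $439.76
Pre-tax total = $75.82 + $439.76 = $515.58
Taxable wages = $6,057.27 − $515.58 = $5,541.69
Federal tax withheld: $5,541.69 × 0.175 = $969.80
State withholding: $5,541.69 × 0.0418 = $231.64
Paid family leave insurance: $6,057.27 × 0.005 = $30.29
State unemployment insurance (employee share): $6,057.27 × 0.001 = $6.06
Group life insurance premium: $205.91
Total deductions = $75.82 + $439.76 + $969.80 + $231.64 + $30.29 + $6.06 + $205.91 = $1,959.28
Net pay = $6,057.27 − $1,959.28 = $4,097.99

$4,097.99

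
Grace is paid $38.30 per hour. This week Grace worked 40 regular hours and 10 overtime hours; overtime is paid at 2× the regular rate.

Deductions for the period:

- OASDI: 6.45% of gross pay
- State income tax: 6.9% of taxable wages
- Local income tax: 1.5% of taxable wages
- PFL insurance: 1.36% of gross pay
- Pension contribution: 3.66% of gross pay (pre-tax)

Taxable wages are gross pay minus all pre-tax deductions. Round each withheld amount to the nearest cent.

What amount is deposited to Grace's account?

$1,848.45

Regular pay: 40 × $38.30 = $1,532.00
Overtime pay: 10 × $38.30 × 2 = $766.00
Gross pay = $1,532.00 + $766.00 = $2,298.00
Pension contribution: $2,298.00 × 0.0366 = $84.11
Taxable wages = $2,298.00 − $84.11 = $2,213.89
Local income tax: $2,213.89 × 0.015 = $33.21
State income tax: $2,213.89 × 0.069 = $152.76
PFL insurance: $2,298.00 × 0.0136 = $31.25
OASDI: $2,298.00 × 0.0645 = $148.22
Total deductions = $84.11 + $33.21 + $152.76 + $31.25 + $148.22 = $449.55
Net pay = $2,298.00 − $449.55 = $1,848.45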